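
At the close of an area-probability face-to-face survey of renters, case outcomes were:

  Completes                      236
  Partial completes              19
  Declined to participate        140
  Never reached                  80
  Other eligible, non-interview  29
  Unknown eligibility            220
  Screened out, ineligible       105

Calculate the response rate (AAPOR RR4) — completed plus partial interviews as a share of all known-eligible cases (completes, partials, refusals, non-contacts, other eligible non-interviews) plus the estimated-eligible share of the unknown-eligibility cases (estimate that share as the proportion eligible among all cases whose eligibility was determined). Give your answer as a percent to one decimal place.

Num = 236 + 19 = 255
Eligible (known) = 236 + 19 + 140 + 80 + 29 = 504
e = 504 / (504 + 105) = 504 / 609 = 0.8276
e × U = 0.8276 × 220 = 182.07
Denominator = 504 + 182.07 = 686.07
RR4 = 255 / 686.07 = 0.3717

37.2%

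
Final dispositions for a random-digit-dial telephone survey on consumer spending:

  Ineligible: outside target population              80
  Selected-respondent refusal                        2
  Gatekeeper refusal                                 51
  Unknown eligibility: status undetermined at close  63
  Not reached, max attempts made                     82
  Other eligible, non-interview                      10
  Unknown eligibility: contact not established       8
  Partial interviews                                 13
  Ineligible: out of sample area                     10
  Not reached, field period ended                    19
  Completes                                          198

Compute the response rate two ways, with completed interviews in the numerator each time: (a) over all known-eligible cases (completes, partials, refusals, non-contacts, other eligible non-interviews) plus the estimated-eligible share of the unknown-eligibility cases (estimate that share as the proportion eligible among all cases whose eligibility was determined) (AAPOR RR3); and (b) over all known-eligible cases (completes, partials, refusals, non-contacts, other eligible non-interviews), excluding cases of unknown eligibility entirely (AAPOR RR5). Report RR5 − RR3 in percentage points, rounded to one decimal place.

Declined to participate = 51 + 2 = 53
Never reached = 19 + 82 = 101
Eligibility not determined = 8 + 63 = 71
Screened out, ineligible = 80 + 10 = 90
Num = 198
Eligible (known) = 198 + 13 + 53 + 101 + 10 = 375
e = 375 / (375 + 90) = 375 / 465 = 0.8065
Eligible share of unknowns = 0.8065 × 71 = 57.26
Base = 375 + 57.26 = 432.26
RR3 = 198 / 432.26 = 0.4581
Base = 198 + 13 + 53 + 101 + 10 = 375
RR5 = 198 / 375 = 0.5280
Difference = 52.80 − 45.81 = 6.99 percentage points

7.0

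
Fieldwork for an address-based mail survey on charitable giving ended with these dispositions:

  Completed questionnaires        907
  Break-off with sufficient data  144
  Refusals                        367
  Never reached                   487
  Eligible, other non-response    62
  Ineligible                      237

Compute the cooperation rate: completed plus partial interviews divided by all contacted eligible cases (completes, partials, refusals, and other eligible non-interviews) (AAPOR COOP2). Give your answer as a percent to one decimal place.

Top: 907 + 144 = 1051
Denom: 907 + 144 + 367 + 62 = 1480
COOP2 = 1051 / 1480 = 0.7101

71.0%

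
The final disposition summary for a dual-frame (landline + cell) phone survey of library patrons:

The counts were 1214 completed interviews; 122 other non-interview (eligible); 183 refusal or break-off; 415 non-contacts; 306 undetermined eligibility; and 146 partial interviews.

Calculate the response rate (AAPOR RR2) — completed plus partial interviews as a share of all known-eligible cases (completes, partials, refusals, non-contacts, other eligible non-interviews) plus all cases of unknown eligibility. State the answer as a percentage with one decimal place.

57.0%

Num → 1214 + 146 = 1360
Base → 1214 + 146 + 183 + 415 + 122 + 306 = 2386
RR2 = 1360 / 2386 = 0.5700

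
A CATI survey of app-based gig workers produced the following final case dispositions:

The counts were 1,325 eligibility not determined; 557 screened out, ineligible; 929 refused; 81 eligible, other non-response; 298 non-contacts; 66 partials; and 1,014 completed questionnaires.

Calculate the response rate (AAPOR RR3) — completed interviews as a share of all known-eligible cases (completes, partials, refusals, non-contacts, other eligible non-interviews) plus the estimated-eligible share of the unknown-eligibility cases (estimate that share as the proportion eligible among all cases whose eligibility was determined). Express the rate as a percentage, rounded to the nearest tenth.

29.3%

Top: 1014
Determined eligible: 1014 + 66 + 929 + 298 + 81 = 2388
e = 2388 / (2388 + 557) = 2388 / 2945 = 0.8109
Eligible share of unknowns: 0.8109 × 1325 = 1074.44
Denominator: 2388 + 1074.44 = 3462.44
RR3 = 1014 / 3462.44 = 0.2929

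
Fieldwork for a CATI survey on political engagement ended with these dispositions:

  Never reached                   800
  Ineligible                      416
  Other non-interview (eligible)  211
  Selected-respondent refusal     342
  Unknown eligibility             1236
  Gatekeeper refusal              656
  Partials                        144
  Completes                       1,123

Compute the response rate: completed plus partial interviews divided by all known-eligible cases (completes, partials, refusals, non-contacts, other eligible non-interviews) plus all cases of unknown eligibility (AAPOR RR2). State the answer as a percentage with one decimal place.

28.1%

Declined to participate = 656 + 342 = 998
Num → 1123 + 144 = 1267
Base → 1123 + 144 + 998 + 800 + 211 + 1236 = 4512
RR2 = 1267 / 4512 = 0.2808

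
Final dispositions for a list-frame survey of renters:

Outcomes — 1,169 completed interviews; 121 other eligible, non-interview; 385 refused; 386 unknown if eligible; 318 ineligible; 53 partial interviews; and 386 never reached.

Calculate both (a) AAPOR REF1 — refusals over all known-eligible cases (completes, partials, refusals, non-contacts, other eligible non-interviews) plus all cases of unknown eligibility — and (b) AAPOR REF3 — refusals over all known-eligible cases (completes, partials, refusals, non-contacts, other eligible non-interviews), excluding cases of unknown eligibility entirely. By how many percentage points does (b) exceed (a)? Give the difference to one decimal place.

Numerator = 385
Base = 1169 + 53 + 385 + 386 + 121 + 386 = 2500
REF1 = 385 / 2500 = 0.1540
Base = 1169 + 53 + 385 + 386 + 121 = 2114
REF3 = 385 / 2114 = 0.1821
Difference = 18.21 − 15.40 = 2.81 percentage points

2.8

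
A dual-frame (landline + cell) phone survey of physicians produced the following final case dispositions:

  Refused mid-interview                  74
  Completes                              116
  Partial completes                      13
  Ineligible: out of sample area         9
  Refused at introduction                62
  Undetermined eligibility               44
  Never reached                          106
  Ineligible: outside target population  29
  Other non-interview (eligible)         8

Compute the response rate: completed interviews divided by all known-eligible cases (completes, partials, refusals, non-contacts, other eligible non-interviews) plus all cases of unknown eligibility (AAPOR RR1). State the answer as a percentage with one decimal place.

27.4%

Declined to participate = 62 + 74 = 136
Screened out, ineligible = 29 + 9 = 38
Numerator = 116
Denominator = 116 + 13 + 136 + 106 + 8 + 44 = 423
RR1 = 116 / 423 = 0.2742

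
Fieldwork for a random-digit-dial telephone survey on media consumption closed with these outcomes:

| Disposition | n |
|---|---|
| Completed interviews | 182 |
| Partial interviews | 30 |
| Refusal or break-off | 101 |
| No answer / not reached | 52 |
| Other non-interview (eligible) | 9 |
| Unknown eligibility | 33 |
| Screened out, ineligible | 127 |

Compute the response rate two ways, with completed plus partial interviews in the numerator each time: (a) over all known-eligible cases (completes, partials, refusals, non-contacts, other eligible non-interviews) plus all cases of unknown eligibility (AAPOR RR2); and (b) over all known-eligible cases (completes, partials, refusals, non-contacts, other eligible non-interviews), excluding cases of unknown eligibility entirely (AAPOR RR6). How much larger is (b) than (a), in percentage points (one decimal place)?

Num = 182 + 30 = 212
Denom = 182 + 30 + 101 + 52 + 9 + 33 = 407
RR2 = 212 / 407 = 0.5209
Denom = 182 + 30 + 101 + 52 + 9 = 374
RR6 = 212 / 374 = 0.5668
Difference = 56.68 − 52.09 = 4.59 percentage points

4.6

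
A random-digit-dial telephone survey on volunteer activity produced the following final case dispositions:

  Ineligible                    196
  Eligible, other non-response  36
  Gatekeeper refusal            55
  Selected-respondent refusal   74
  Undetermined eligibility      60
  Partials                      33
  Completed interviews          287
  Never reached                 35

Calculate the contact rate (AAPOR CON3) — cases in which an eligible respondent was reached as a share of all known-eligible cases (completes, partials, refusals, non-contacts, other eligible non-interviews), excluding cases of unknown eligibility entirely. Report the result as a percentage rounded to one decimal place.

93.3%

Refusals = 55 + 74 = 129
Numerator → 287 + 33 + 129 + 36 = 485
Denominator → 287 + 33 + 129 + 35 + 36 = 520
CON3 = 485 / 520 = 0.9327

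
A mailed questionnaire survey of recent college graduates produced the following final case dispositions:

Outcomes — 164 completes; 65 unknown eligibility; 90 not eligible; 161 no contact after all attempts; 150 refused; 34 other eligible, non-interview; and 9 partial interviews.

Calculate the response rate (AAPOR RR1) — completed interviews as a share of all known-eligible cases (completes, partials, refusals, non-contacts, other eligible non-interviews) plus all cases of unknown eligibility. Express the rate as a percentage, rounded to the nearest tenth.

Top = 164
Denominator = 164 + 9 + 150 + 161 + 34 + 65 = 583
RR1 = 164 / 583 = 0.2813

28.1%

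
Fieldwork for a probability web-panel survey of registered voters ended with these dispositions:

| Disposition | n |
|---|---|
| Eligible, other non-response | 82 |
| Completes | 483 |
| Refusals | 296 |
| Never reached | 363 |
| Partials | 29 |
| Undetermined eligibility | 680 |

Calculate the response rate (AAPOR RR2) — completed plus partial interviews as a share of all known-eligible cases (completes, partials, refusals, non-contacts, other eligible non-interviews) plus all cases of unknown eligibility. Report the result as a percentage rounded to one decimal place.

Top: 483 + 29 = 512
Denominator: 483 + 29 + 296 + 363 + 82 + 680 = 1933
RR2 = 512 / 1933 = 0.2649

26.5%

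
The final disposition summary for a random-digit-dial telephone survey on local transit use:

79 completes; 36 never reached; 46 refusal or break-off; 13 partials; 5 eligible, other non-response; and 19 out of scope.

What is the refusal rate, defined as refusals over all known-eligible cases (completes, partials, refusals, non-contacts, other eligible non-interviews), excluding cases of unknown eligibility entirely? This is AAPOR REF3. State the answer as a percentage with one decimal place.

25.7%

Numerator: 46
Denominator: 79 + 13 + 46 + 36 + 5 = 179
REF3 = 46 / 179 = 0.2570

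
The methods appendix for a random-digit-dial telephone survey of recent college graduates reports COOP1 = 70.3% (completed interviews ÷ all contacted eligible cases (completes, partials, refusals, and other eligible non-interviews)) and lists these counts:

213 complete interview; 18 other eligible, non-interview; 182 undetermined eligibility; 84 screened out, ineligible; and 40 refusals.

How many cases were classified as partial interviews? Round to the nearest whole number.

COOP1 = 213 / D = 0.703
D = 213 / 0.703 = 303.0
Rest of base = 271
partial interviews = 303.0 − 271 ≈ 32

32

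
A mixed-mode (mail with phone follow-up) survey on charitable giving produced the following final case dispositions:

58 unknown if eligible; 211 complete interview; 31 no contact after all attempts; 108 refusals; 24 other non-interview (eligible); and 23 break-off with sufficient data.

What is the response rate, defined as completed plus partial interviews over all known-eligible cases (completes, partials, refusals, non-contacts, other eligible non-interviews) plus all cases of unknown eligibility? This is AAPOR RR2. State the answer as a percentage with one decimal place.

51.4%

Numerator: 211 + 23 = 234
Denom: 211 + 23 + 108 + 31 + 24 + 58 = 455
RR2 = 234 / 455 = 0.5143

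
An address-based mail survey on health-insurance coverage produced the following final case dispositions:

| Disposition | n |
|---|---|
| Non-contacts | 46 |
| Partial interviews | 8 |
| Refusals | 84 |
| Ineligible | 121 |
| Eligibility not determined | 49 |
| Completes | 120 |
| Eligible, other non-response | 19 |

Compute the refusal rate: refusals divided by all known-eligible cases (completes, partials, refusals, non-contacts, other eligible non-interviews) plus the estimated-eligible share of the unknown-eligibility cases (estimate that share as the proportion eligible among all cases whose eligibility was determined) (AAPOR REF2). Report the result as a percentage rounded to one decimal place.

27.0%

Top: 84
Known eligible: 120 + 8 + 84 + 46 + 19 = 277
e = 277 / (277 + 121) = 277 / 398 = 0.6960
e × U: 0.6960 × 49 = 34.10
Denominator: 277 + 34.10 = 311.10
REF2 = 84 / 311.10 = 0.2700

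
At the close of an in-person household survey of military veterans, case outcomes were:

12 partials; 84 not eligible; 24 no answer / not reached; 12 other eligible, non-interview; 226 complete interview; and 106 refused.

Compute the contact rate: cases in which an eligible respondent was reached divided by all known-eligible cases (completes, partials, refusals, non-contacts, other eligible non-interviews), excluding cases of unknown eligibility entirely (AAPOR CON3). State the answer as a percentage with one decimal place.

Num = 226 + 12 + 106 + 12 = 356
Base = 226 + 12 + 106 + 24 + 12 = 380
CON3 = 356 / 380 = 0.9368

93.7%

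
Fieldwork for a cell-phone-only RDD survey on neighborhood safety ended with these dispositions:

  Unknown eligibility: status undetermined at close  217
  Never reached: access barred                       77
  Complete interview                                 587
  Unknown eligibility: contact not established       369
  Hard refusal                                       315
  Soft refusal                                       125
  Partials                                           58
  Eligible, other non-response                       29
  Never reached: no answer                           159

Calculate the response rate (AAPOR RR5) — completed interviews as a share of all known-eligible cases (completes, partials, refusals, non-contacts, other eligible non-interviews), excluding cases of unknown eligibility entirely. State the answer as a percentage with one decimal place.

43.5%

Declined to participate = 315 + 125 = 440
No contact after all attempts = 159 + 77 = 236
Unknown eligibility = 369 + 217 = 586
Num → 587
Denominator → 587 + 58 + 440 + 236 + 29 = 1350
RR5 = 587 / 1350 = 0.4348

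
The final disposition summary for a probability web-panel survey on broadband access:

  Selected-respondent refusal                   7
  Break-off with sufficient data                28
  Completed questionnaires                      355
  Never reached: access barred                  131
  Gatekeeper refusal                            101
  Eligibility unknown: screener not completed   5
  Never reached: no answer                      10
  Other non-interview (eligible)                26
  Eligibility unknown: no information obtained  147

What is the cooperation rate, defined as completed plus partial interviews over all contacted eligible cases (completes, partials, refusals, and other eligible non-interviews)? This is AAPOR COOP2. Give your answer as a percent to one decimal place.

74.1%

Declined to participate = 101 + 7 = 108
No answer / not reached = 10 + 131 = 141
Eligibility not determined = 5 + 147 = 152
Numerator: 355 + 28 = 383
Denom: 355 + 28 + 108 + 26 = 517
COOP2 = 383 / 517 = 0.7408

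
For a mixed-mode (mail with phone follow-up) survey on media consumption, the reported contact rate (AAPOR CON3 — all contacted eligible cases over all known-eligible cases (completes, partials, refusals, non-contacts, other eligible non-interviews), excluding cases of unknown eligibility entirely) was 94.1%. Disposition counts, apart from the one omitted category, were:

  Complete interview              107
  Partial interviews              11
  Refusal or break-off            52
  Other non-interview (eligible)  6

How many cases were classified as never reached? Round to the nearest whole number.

11

Numerator = 107 + 11 + 52 + 6 = 176
CON3 = 176 / D = 0.941
D = 176 / 0.941 = 187.0
Other denominator terms total 176
never reached = 187.0 − 176 ≈ 11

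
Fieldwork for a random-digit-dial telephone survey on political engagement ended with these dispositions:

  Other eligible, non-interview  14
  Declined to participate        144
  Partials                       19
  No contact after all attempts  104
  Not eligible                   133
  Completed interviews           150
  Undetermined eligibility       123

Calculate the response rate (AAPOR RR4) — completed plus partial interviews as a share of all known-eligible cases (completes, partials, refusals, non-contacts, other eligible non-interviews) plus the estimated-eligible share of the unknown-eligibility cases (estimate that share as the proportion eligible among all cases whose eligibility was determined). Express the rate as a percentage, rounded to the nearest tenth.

32.2%

Num: 150 + 19 = 169
Determined eligible: 150 + 19 + 144 + 104 + 14 = 431
e = 431 / (431 + 133) = 431 / 564 = 0.7642
Estimated eligible among unknowns: 0.7642 × 123 = 94.00
Denominator: 431 + 94.00 = 525.00
RR4 = 169 / 525.00 = 0.3219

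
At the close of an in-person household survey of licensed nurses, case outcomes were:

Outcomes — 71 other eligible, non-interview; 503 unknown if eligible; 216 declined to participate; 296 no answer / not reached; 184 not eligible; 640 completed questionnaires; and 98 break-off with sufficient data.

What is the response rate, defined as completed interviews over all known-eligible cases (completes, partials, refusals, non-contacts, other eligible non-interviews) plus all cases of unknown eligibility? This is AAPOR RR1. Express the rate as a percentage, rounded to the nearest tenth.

Num: 640
Denominator: 640 + 98 + 216 + 296 + 71 + 503 = 1824
RR1 = 640 / 1824 = 0.3509

35.1%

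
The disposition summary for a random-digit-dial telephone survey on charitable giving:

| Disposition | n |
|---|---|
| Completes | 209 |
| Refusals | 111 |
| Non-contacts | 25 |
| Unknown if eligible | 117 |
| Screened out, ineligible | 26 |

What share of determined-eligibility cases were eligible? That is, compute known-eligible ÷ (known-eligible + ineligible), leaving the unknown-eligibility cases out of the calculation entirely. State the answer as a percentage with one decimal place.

93.0%

Determined eligible: 209 + 111 + 25 = 345
e = 345 / (345 + 26) = 345 / 371 = 0.9299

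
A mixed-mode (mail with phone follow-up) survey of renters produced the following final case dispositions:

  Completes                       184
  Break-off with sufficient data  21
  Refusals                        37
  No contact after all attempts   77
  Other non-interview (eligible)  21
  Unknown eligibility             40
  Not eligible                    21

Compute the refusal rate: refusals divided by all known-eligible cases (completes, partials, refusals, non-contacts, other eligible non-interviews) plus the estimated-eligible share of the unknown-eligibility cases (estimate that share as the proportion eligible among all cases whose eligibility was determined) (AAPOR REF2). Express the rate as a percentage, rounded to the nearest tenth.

9.8%

Top → 37
Eligible (known) → 184 + 21 + 37 + 77 + 21 = 340
e = 340 / (340 + 21) = 340 / 361 = 0.9418
Estimated eligible among unknowns → 0.9418 × 40 = 37.67
Denom → 340 + 37.67 = 377.67
REF2 = 37 / 377.67 = 0.0980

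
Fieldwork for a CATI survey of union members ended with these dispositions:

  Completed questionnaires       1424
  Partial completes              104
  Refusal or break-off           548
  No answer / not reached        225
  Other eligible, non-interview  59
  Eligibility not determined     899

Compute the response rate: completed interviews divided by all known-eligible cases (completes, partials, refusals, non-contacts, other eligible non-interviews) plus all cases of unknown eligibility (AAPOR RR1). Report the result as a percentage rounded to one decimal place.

Numerator → 1424
Denominator → 1424 + 104 + 548 + 225 + 59 + 899 = 3259
RR1 = 1424 / 3259 = 0.4369

43.7%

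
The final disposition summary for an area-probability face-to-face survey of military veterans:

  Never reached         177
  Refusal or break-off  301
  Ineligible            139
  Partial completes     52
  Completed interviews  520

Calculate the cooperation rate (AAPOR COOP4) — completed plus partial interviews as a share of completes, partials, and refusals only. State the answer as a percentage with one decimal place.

65.5%

Numerator: 520 + 52 = 572
Denom: 520 + 52 + 301 = 873
COOP4 = 572 / 873 = 0.6552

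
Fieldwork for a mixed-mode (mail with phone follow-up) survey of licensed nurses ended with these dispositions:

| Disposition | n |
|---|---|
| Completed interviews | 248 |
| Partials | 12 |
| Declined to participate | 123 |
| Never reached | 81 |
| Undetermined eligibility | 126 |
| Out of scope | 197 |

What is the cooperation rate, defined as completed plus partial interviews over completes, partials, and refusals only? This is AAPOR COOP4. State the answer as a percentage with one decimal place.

67.9%

Num: 248 + 12 = 260
Base: 248 + 12 + 123 = 383
COOP4 = 260 / 383 = 0.6789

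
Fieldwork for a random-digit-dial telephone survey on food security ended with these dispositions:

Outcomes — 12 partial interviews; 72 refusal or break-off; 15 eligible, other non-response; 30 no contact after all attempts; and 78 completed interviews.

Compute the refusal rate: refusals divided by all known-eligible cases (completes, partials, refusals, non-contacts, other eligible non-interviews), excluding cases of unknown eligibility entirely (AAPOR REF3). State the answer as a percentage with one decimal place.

34.8%

Num → 72
Denom → 78 + 12 + 72 + 30 + 15 = 207
REF3 = 72 / 207 = 0.3478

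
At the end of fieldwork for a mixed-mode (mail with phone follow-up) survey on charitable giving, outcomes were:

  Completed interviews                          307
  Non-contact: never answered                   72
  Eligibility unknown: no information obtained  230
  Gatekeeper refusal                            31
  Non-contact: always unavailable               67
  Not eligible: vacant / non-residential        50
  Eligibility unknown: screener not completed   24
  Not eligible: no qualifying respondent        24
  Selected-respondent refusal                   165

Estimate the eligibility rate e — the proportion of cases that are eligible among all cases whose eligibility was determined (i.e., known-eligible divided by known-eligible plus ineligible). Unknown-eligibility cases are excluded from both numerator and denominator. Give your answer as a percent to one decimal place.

89.7%

Refusals = 31 + 165 = 196
No contact after all attempts = 72 + 67 = 139
Undetermined eligibility = 24 + 230 = 254
Ineligible = 24 + 50 = 74
Eligible (known): 307 + 196 + 139 = 642
e = 642 / (642 + 74) = 642 / 716 = 0.8966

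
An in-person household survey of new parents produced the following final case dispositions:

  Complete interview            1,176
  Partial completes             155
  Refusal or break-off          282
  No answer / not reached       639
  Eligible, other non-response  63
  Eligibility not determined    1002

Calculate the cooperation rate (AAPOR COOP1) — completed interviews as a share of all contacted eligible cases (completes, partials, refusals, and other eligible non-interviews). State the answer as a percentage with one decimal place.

70.2%

Top = 1176
Denom = 1176 + 155 + 282 + 63 = 1676
COOP1 = 1176 / 1676 = 0.7017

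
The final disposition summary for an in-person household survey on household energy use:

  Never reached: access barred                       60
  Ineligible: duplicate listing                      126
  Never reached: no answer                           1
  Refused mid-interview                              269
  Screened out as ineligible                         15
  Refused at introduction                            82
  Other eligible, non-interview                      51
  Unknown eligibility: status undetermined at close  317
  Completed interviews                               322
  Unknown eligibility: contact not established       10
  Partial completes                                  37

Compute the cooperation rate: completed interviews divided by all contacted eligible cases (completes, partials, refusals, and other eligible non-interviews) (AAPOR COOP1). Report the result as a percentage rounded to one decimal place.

Refusals = 82 + 269 = 351
No answer / not reached = 1 + 60 = 61
Unknown if eligible = 10 + 317 = 327
Not eligible = 15 + 126 = 141
Top: 322
Denominator: 322 + 37 + 351 + 51 = 761
COOP1 = 322 / 761 = 0.4231

42.3%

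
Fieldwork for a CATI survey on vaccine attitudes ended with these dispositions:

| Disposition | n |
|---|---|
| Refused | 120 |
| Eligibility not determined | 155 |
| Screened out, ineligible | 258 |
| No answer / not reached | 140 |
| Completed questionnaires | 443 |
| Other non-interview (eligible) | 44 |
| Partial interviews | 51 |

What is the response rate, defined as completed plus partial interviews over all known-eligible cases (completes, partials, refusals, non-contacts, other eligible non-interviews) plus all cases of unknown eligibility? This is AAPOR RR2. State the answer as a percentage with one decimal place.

Numerator: 443 + 51 = 494
Denom: 443 + 51 + 120 + 140 + 44 + 155 = 953
RR2 = 494 / 953 = 0.5184

51.8%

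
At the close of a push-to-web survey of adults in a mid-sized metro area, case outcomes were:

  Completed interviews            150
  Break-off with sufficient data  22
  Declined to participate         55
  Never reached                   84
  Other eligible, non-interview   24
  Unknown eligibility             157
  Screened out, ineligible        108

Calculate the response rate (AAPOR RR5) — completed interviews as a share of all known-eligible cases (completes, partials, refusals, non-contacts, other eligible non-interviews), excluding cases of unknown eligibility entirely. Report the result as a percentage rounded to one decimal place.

44.8%

Top: 150
Denominator: 150 + 22 + 55 + 84 + 24 = 335
RR5 = 150 / 335 = 0.4478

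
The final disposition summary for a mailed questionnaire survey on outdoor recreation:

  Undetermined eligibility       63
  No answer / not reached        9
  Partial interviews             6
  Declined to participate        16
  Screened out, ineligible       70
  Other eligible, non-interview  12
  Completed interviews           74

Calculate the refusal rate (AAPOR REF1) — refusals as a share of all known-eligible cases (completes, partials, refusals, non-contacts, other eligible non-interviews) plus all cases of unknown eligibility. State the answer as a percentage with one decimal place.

8.9%

Numerator = 16
Denominator = 74 + 6 + 16 + 9 + 12 + 63 = 180
REF1 = 16 / 180 = 0.0889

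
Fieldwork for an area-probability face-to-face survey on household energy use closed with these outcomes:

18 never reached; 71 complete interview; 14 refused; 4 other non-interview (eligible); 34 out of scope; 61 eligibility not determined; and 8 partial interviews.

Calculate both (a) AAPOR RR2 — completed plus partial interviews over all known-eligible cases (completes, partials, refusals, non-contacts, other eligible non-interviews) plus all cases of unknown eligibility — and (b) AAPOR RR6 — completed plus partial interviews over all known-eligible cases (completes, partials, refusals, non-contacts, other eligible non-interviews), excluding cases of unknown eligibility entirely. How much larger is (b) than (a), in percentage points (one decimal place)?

23.8

Numerator = 71 + 8 = 79
Denominator = 71 + 8 + 14 + 18 + 4 + 61 = 176
RR2 = 79 / 176 = 0.4489
Denominator = 71 + 8 + 14 + 18 + 4 = 115
RR6 = 79 / 115 = 0.6870
Difference = 68.70 − 44.89 = 23.81 percentage points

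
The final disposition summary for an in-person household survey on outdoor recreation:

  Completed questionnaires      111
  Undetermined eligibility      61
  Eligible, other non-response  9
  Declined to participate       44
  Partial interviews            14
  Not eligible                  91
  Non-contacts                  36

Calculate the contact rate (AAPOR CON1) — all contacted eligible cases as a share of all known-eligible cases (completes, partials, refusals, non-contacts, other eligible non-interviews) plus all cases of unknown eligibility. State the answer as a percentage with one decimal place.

64.7%

Num: 111 + 14 + 44 + 9 = 178
Denom: 111 + 14 + 44 + 36 + 9 + 61 = 275
CON1 = 178 / 275 = 0.6473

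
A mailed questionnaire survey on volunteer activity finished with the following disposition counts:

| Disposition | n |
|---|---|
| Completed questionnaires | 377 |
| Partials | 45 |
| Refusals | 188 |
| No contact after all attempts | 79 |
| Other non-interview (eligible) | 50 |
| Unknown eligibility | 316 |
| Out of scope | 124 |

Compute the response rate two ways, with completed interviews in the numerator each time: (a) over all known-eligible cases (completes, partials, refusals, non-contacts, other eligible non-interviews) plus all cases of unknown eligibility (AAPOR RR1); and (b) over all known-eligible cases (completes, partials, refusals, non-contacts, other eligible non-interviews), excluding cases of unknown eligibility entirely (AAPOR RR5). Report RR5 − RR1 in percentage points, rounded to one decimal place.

Top = 377
Denominator = 377 + 45 + 188 + 79 + 50 + 316 = 1055
RR1 = 377 / 1055 = 0.3573
Denominator = 377 + 45 + 188 + 79 + 50 = 739
RR5 = 377 / 739 = 0.5101
Difference = 51.01 − 35.73 = 15.28 percentage points

15.3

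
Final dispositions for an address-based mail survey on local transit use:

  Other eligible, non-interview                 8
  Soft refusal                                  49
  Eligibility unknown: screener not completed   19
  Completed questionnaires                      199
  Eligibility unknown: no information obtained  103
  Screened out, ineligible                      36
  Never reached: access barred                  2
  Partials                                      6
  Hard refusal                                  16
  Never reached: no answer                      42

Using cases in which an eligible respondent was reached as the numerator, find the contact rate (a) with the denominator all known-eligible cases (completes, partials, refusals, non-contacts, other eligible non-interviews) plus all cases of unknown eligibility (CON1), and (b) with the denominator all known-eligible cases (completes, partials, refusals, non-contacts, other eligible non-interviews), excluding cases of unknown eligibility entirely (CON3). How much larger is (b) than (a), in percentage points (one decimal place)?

Refusal or break-off = 16 + 49 = 65
Non-contacts = 42 + 2 = 44
Undetermined eligibility = 19 + 103 = 122
Top: 199 + 6 + 65 + 8 = 278
Base: 199 + 6 + 65 + 44 + 8 + 122 = 444
CON1 = 278 / 444 = 0.6261
Base: 199 + 6 + 65 + 44 + 8 = 322
CON3 = 278 / 322 = 0.8634
Difference = 86.34 − 62.61 = 23.73 percentage points

23.7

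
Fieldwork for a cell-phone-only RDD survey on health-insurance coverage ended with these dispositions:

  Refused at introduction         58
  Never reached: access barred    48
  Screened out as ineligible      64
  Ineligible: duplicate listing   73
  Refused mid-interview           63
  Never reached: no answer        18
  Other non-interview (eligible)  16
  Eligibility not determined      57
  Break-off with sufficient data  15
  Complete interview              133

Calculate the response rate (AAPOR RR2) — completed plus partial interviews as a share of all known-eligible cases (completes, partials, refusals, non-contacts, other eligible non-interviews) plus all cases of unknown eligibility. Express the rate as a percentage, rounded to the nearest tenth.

36.3%

Refusal or break-off = 58 + 63 = 121
Non-contacts = 18 + 48 = 66
Ineligible = 64 + 73 = 137
Numerator = 133 + 15 = 148
Base = 133 + 15 + 121 + 66 + 16 + 57 = 408
RR2 = 148 / 408 = 0.3627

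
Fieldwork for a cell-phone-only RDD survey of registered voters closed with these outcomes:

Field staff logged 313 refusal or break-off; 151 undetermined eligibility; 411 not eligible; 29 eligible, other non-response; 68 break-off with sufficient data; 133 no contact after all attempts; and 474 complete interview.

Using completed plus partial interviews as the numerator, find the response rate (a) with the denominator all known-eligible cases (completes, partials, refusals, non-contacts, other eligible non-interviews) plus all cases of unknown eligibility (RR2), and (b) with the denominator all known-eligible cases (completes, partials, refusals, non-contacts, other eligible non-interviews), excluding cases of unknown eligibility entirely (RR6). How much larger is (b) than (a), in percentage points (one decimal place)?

Num = 474 + 68 = 542
Denominator = 474 + 68 + 313 + 133 + 29 + 151 = 1168
RR2 = 542 / 1168 = 0.4640
Denominator = 474 + 68 + 313 + 133 + 29 = 1017
RR6 = 542 / 1017 = 0.5329
Difference = 53.29 − 46.40 = 6.89 percentage points

6.9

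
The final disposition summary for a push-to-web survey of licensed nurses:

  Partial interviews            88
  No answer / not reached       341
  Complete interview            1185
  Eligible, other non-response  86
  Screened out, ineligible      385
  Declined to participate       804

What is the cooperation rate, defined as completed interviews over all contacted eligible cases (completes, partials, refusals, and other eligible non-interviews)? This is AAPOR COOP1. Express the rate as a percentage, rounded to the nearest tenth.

54.8%

Top: 1185
Denominator: 1185 + 88 + 804 + 86 = 2163
COOP1 = 1185 / 2163 = 0.5479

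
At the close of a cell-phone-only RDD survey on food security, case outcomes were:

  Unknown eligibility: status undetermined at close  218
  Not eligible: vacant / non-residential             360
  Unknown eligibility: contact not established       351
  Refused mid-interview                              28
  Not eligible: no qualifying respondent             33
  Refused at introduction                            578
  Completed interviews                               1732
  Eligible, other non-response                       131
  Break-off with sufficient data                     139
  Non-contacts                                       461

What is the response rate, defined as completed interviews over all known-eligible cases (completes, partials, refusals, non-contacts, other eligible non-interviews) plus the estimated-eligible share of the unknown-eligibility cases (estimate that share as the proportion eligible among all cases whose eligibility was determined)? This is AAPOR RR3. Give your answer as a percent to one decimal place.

48.5%

Refusals = 578 + 28 = 606
Eligibility not determined = 351 + 218 = 569
Out of scope = 33 + 360 = 393
Top = 1732
Eligible (known) = 1732 + 139 + 606 + 461 + 131 = 3069
e = 3069 / (3069 + 393) = 3069 / 3462 = 0.8865
e × U = 0.8865 × 569 = 504.42
Denom = 3069 + 504.42 = 3573.42
RR3 = 1732 / 3573.42 = 0.4847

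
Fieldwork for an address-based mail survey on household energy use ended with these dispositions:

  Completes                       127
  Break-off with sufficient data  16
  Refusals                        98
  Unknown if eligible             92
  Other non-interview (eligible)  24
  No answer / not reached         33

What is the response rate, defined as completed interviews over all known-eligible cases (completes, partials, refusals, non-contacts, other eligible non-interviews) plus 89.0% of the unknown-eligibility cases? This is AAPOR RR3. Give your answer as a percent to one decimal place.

Num: 127
Known eligible: 127 + 16 + 98 + 33 + 24 = 298
Eligible share of unknowns: 0.8900 × 92 = 81.88
Base: 298 + 81.88 = 379.88
RR3 = 127 / 379.88 = 0.3343

33.4%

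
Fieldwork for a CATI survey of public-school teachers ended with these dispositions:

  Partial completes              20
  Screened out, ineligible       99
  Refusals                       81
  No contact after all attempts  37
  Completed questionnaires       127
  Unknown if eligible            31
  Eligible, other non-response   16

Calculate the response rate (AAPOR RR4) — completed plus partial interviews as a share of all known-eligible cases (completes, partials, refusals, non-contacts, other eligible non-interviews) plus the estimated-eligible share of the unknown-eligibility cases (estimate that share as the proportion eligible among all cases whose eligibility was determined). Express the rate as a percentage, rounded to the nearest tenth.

Num = 127 + 20 = 147
Eligible (known) = 127 + 20 + 81 + 37 + 16 = 281
e = 281 / (281 + 99) = 281 / 380 = 0.7395
e × U = 0.7395 × 31 = 22.92
Denom = 281 + 22.92 = 303.92
RR4 = 147 / 303.92 = 0.4837

48.4%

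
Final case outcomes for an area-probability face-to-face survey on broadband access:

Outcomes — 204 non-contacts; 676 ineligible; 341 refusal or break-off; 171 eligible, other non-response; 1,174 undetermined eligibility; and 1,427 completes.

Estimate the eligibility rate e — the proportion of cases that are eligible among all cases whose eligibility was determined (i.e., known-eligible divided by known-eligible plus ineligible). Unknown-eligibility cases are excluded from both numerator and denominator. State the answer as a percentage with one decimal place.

76.0%

Known eligible = 1427 + 341 + 204 + 171 = 2143
e = 2143 / (2143 + 676) = 2143 / 2819 = 0.7602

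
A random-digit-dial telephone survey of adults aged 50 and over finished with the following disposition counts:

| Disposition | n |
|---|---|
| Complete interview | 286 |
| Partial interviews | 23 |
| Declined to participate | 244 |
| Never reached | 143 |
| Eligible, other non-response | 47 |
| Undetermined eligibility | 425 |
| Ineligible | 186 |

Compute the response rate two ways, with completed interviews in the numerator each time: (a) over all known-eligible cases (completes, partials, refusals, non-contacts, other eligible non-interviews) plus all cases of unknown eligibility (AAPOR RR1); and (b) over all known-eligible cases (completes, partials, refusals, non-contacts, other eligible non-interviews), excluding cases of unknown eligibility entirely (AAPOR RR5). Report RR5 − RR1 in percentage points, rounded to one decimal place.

Num: 286
Base: 286 + 23 + 244 + 143 + 47 + 425 = 1168
RR1 = 286 / 1168 = 0.2449
Base: 286 + 23 + 244 + 143 + 47 = 743
RR5 = 286 / 743 = 0.3849
Difference = 38.49 − 24.49 = 14.00 percentage points

14.0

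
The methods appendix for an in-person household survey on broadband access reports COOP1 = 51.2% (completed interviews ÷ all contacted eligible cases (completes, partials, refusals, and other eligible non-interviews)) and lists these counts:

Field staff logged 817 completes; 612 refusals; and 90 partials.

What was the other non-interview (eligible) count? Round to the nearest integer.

77

COOP1 = 817 / D = 0.512
D = 817 / 0.512 = 1595.7
Remaining denominator categories sum to 1519
other non-interview (eligible) = 1595.7 − 1519 ≈ 77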